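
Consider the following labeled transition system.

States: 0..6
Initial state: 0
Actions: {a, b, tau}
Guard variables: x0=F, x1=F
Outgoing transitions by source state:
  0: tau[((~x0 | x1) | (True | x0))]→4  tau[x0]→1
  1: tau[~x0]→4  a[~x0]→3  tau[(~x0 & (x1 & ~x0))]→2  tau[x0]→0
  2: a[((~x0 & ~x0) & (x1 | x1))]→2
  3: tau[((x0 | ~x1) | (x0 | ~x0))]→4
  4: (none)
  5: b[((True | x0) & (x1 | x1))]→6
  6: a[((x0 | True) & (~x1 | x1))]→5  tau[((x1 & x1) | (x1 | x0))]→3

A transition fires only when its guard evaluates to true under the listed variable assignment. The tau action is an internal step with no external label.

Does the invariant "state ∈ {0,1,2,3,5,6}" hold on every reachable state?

Answer: INVARIANT VIOLATED at state 4

Trace:
Inv-set: {0,1,2,3,5,6}
R = {0,4}
  0: ✓
  4: outside
counterexample path to 4: tau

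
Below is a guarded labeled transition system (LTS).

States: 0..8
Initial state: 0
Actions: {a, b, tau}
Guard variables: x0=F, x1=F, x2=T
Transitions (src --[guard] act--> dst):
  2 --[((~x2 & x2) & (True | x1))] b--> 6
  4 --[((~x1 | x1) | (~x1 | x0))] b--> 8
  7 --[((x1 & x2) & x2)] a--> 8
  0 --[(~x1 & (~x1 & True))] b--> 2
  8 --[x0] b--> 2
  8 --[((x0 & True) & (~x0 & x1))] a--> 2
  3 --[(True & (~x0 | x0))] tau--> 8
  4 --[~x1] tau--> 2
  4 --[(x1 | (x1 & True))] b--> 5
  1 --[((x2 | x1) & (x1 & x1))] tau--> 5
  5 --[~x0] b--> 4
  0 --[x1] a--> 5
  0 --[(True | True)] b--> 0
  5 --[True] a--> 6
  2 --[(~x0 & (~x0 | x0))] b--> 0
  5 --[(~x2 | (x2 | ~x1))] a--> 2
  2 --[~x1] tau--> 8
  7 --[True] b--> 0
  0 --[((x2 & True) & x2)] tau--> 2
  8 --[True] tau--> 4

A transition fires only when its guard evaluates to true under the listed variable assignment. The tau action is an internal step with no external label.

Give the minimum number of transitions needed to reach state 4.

Answer: 3

Working:
Breadth-first toward 4:
  depth 0: {0}
  depth 1: {2}
  depth 2: {8}
  depth 3: {4}
first hit 4 at d=3 via b·tau·tau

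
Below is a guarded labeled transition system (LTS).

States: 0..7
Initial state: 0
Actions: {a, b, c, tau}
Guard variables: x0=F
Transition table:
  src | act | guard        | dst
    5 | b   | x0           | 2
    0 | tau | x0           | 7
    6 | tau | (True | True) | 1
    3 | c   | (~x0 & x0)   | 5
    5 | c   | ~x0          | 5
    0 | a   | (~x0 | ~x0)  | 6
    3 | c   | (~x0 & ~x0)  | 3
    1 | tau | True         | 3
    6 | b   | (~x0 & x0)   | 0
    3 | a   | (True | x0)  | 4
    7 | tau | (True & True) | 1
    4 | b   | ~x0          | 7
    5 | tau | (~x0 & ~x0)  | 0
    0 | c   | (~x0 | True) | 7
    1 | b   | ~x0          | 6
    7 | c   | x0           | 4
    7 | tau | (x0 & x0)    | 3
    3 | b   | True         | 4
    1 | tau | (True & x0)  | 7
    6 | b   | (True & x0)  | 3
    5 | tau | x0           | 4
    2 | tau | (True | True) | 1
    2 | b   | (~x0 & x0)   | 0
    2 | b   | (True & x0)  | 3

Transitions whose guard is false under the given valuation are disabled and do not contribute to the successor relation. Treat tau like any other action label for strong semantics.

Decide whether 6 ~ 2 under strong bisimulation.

Answer: BISIMILAR

Analysis:
Compute ~ classes (split until stable):
  π0 = {{0,1,2,3,4,5,6,7}}
  π1 = {{0},{1},{2,6,7},{3},{4},{5}}
Fixed point at round 2; 6 class(es).
class of 6: {2,6,7}; class of 2: {2,6,7}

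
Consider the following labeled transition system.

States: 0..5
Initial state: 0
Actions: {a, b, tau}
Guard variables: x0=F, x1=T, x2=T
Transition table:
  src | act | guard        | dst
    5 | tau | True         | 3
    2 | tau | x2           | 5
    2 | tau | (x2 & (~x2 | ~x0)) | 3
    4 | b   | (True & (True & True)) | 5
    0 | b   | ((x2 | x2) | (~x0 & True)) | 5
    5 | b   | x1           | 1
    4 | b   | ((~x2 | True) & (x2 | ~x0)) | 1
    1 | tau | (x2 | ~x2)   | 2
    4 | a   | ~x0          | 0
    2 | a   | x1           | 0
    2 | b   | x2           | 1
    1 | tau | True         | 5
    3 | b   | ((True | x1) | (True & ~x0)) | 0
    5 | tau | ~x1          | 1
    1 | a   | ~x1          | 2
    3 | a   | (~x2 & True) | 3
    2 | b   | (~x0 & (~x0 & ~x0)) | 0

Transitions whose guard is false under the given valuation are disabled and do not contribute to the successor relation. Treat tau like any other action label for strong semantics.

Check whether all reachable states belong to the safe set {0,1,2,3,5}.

Answer: INVARIANT HOLDS

Working:
Inv-set: {0,1,2,3,5}
R = {0,1,2,3,5}
  0: safe
  1: safe
  2: safe
  3: safe
  5: safe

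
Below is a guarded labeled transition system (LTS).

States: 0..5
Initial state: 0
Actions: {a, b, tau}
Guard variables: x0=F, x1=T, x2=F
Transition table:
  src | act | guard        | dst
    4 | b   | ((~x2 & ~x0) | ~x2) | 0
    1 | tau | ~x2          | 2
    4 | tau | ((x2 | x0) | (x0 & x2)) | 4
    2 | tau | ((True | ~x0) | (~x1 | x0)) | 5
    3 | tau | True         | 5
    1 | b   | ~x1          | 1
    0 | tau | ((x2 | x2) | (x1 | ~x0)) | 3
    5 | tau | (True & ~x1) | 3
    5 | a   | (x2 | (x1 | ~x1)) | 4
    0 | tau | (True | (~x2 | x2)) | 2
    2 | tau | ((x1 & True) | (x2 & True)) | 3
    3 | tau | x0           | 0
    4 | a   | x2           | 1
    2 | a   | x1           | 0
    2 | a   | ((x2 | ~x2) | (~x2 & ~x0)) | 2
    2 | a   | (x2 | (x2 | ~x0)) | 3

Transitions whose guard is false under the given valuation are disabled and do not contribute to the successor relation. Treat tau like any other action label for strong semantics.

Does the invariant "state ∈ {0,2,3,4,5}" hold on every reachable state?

Safe = {0,2,3,4,5}
R = {0,2,3,4,5}
  0: ok
  2: ok
  3: ok
  4: ok
  5: ok

Answer: INVARIANT HOLDS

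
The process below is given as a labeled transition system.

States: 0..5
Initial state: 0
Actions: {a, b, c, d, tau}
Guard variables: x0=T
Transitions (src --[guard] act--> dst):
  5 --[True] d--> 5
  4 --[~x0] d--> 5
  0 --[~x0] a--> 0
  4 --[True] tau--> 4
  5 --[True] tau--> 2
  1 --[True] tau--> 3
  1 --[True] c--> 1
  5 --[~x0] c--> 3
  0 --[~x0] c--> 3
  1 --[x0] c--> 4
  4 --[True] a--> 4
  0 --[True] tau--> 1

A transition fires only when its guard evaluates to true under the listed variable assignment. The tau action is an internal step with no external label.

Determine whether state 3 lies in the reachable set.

Guard filter leaves 8 enabled edge(s).
L0 = {0}
L1 = {1}  now seen {0,1}
L2 = {3,4}  now seen {0,1,3,4}
Reachable = {0,1,3,4}
witness 3: tau·tau

Answer: REACHABLE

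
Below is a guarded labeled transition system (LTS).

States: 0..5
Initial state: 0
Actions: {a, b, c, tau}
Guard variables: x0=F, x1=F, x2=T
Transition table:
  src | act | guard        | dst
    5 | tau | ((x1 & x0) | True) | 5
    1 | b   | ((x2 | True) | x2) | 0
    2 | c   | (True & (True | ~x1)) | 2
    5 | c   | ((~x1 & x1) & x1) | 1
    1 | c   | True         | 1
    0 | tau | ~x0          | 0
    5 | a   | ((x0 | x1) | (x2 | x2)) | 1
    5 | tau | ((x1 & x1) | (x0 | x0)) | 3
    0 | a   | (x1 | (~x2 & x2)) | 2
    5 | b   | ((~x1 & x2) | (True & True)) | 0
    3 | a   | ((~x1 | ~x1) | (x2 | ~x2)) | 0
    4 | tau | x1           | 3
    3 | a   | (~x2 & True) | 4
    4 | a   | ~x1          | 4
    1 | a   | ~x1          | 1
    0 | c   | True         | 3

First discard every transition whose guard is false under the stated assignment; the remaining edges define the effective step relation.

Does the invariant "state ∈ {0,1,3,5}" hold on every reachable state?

Allowed set {0,1,3,5}
Reachable = {0,3}
  0: ✓
  3: ✓

Answer: INVARIANT HOLDS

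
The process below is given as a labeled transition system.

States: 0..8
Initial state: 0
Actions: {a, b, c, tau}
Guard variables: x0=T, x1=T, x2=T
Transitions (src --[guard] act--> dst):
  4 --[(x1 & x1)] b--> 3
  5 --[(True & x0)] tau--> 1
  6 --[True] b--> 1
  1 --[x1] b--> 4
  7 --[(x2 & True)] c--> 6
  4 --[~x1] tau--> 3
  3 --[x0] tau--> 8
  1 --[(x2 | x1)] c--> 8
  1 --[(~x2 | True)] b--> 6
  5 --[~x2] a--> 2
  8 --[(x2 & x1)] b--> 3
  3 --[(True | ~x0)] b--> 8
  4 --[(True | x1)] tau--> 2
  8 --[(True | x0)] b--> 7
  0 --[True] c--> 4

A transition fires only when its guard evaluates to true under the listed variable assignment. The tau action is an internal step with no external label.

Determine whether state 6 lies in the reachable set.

Answer: REACHABLE

Working:
After dropping false guards: 13 live edges.
depth 0: {0}
depth 1: {4}  now seen {0,4}
depth 2: {2,3}  now seen {0,2,3,4}
depth 3: {8}  now seen {0,2,3,4,8}
depth 4: {7}  now seen {0,2,3,4,7,8}
depth 5: {6}  now seen {0,2,3,4,6,7,8}
depth 6: {1}  now seen {0,1,2,3,4,6,7,8}
R = {0,1,2,3,4,6,7,8}
trace reaching 6: c·b·tau·b·c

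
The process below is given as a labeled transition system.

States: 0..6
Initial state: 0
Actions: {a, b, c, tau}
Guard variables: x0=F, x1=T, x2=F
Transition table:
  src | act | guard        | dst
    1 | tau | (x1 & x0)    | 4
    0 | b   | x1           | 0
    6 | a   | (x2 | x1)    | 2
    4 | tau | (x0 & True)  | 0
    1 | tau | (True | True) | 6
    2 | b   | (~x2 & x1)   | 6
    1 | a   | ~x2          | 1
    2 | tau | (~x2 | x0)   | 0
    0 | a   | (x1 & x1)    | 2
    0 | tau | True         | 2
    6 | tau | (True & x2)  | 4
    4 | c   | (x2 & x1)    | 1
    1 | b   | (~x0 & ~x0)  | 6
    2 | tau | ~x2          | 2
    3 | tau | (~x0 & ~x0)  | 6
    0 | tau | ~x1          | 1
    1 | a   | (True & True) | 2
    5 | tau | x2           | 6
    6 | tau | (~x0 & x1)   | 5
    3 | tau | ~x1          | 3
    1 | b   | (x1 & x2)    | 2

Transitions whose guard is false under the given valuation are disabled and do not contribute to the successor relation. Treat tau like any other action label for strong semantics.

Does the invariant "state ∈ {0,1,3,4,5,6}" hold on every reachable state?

Answer: INVARIANT VIOLATED at state 2

Analysis:
Inv-set: {0,1,3,4,5,6}
Reachable = {0,2,5,6}
  0: ✓
  2: ✗ unsafe
  5: ✓
  6: ✓
counterexample path to 2: a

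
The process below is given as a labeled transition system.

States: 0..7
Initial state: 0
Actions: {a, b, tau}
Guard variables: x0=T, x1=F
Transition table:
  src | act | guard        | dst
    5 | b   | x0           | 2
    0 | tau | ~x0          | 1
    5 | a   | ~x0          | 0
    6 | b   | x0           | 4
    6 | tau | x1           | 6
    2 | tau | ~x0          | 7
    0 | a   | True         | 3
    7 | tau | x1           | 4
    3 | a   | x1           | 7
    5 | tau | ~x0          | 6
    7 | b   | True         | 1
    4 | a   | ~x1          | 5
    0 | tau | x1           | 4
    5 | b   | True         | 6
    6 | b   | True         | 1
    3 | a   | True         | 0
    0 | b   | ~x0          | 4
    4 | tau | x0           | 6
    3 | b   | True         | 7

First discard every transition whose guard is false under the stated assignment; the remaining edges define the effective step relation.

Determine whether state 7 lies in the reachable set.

Answer: REACHABLE

Analysis:
Guard filter leaves 10 enabled edge(s).
L0 = {0}
L1 = {3}  now seen {0,3}
L2 = {7}  now seen {0,3,7}
L3 = {1}  now seen {0,1,3,7}
Reachable = {0,1,3,7}
Path to 7: a·b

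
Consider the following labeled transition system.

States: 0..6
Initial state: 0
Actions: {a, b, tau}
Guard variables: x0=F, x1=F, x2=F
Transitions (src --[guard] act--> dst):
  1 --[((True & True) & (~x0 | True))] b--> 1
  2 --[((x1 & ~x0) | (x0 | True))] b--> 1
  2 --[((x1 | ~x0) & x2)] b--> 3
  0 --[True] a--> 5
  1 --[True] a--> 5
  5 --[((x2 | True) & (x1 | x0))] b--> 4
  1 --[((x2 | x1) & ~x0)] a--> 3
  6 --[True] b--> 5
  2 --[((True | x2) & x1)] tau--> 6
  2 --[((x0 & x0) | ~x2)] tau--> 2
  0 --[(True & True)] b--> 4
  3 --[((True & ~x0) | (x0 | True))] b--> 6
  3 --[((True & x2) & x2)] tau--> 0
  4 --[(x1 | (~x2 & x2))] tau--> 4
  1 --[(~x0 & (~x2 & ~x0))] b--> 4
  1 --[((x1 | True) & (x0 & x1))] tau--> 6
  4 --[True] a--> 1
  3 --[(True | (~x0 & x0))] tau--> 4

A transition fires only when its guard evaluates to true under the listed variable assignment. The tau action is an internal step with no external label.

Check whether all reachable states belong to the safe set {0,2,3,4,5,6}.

Allowed set {0,2,3,4,5,6}
Reachable = {0,1,4,5}
  0: ok
  1: outside
  4: ok
  5: ok
witness against invariant: b·a → 1

Answer: INVARIANT VIOLATED at state 1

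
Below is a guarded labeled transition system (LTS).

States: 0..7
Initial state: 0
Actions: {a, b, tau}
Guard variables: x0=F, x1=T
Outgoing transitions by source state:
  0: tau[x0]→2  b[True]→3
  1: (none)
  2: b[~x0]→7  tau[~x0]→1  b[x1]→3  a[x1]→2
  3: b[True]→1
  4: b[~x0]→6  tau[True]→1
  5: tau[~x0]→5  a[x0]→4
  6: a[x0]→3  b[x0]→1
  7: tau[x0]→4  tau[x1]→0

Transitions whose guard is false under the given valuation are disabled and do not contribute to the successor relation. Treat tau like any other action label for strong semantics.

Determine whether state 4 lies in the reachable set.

10 transition(s) survive guard evaluation.
Layer 0: {0}
Layer 1: {3}  total {0,3}
Layer 2: {1}  total {0,1,3}
R = {0,1,3}

Answer: UNREACHABLE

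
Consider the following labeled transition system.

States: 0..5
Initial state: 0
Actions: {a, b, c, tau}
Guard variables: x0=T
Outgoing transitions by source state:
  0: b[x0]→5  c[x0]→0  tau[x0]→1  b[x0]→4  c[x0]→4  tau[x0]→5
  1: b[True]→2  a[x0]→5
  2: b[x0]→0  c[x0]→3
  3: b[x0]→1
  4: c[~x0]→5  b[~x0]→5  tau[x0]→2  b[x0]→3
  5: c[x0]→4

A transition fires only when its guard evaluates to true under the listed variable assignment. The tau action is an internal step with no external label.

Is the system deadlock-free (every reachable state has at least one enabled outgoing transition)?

Reachable = {0,1,2,3,4,5}
  0: b→4  b→5  c→0  c→4  tau→1  tau→5  [6 out]
  1: a→5  b→2  [2 out]
  2: b→0  c→3  [2 out]
  3: b→1  [1 out]
  4: b→3  tau→2  [2 out]
  5: c→4  [1 out]

Answer: DEADLOCK-FREE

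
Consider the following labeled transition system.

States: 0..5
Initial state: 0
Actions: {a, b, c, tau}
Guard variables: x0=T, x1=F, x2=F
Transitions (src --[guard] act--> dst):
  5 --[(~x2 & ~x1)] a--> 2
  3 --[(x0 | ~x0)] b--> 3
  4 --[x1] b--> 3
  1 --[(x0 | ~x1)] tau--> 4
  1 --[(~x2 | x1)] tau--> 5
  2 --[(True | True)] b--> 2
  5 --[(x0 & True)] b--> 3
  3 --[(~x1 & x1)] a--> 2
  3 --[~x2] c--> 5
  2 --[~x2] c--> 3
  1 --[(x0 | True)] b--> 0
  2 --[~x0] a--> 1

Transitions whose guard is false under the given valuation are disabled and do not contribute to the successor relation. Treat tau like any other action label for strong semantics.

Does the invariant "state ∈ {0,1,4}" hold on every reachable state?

Answer: INVARIANT HOLDS

Working:
Safe = {0,1,4}
R = {0}
  0: ok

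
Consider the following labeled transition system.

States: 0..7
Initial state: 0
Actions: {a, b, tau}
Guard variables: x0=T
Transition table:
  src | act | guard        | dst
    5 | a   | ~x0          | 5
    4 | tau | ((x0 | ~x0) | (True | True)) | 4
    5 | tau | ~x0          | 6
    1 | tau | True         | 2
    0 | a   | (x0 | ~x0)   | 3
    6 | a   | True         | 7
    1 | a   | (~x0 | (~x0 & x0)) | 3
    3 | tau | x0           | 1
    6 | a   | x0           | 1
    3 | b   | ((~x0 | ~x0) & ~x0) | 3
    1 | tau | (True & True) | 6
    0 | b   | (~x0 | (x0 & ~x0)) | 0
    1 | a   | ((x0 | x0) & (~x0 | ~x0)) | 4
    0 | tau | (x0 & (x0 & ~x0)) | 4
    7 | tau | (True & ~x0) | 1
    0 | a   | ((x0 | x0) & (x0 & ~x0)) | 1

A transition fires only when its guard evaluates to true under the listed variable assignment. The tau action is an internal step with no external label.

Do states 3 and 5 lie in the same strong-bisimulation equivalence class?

Compute ~ classes (split until stable):
  P[0] = {{0,1,2,3,4,5,6,7}}
  P[1] = {{0,6},{1,3,4},{2,5,7}}
  P[2] = {{0},{1},{2,5,7},{3,4},{6}}
  P[3] = {{0},{1},{2,5,7},{3},{4},{6}}
Fixed point at round 4; 6 class(es).
class of 3: {3}; class of 5: {2,5,7}

Answer: NOT BISIMILAR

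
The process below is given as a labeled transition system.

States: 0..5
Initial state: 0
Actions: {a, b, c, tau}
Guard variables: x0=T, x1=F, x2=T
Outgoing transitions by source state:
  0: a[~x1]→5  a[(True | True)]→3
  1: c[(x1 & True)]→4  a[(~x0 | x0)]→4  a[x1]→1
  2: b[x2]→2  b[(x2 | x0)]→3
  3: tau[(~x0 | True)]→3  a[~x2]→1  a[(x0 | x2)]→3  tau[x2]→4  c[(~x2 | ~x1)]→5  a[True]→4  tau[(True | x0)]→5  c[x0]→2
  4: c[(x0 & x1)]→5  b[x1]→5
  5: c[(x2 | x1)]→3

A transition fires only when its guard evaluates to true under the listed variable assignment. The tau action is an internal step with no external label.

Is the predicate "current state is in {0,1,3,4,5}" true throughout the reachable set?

Answer: INVARIANT VIOLATED at state 2

Trace:
Safe = {0,1,3,4,5}
Reachable = {0,2,3,4,5}
  0: ok
  2: outside
  3: ok
  4: ok
  5: ok
reach 2 via a·c — violates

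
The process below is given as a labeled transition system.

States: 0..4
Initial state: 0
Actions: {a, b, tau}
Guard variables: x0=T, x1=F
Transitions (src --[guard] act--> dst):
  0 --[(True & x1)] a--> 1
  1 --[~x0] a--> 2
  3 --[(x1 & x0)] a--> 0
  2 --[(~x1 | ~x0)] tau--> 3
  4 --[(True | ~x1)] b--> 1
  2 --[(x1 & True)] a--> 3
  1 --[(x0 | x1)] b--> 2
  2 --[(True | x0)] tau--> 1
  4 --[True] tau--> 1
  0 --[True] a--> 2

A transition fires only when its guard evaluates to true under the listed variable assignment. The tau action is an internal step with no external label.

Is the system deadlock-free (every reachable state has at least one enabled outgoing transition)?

R = {0,1,2,3}
  0: a→2  [1 out]
  1: b→2  [1 out]
  2: tau→1  tau→3  [2 out]
  3: ∅  [deadlock]
trace reaching 3: a·tau

Answer: DEADLOCK at state 3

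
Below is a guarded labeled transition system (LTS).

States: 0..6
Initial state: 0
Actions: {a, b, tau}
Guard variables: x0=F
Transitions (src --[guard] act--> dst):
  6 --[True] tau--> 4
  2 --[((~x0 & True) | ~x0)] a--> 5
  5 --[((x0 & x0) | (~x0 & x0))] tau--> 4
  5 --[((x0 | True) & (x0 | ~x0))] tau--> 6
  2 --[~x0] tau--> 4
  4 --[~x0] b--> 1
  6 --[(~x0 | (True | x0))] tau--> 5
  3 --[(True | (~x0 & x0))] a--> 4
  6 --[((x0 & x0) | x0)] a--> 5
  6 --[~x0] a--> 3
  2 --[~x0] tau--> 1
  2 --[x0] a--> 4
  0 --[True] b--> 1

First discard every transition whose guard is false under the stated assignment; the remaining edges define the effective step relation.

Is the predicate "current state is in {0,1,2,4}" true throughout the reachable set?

Answer: INVARIANT HOLDS

Trace:
Inv-set: {0,1,2,4}
R = {0,1}
  0: safe
  1: safe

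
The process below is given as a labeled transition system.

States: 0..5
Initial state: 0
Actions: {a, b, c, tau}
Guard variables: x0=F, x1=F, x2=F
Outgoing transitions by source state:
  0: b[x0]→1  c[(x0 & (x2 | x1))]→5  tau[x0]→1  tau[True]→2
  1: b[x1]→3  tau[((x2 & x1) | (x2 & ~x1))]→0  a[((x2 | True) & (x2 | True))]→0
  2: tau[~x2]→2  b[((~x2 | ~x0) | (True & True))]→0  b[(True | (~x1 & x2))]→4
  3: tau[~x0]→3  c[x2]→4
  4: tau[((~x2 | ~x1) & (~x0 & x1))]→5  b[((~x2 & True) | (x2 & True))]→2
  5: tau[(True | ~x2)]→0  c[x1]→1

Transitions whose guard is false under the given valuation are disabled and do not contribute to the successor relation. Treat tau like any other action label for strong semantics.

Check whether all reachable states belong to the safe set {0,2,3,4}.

Answer: INVARIANT HOLDS

Analysis:
Inv-set: {0,2,3,4}
R = {0,2,4}
  0: safe
  2: safe
  4: safe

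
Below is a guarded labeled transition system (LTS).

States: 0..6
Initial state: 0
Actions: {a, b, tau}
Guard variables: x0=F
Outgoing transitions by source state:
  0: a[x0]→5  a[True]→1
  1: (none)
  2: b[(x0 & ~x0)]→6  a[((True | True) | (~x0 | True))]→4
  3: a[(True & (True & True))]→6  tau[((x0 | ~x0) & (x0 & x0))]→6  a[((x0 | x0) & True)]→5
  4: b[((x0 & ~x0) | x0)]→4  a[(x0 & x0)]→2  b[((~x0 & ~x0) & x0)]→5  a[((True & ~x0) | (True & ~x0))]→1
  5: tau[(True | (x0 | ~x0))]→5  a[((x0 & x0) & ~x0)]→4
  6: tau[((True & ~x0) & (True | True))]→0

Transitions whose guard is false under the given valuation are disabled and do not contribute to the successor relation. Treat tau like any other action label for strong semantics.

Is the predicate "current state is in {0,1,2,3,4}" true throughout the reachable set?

Answer: INVARIANT HOLDS

Analysis:
Allowed set {0,1,2,3,4}
Reachable = {0,1}
  0: safe
  1: safe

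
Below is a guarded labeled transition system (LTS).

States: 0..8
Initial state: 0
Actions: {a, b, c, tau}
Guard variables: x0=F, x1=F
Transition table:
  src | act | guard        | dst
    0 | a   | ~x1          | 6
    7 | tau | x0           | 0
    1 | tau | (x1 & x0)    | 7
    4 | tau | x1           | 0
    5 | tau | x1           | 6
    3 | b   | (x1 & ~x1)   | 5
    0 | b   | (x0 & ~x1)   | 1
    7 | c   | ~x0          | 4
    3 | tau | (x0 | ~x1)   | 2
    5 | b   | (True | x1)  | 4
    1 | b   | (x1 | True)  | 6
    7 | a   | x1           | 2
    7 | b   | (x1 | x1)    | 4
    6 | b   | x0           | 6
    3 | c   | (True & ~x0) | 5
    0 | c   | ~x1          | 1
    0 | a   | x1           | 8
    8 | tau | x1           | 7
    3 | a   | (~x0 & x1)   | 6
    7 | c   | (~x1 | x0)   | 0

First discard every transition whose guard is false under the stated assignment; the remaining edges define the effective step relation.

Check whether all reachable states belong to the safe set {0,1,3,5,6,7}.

Answer: INVARIANT HOLDS

Working:
Safe = {0,1,3,5,6,7}
Reachable = {0,1,6}
  0: safe
  1: safe
  6: safe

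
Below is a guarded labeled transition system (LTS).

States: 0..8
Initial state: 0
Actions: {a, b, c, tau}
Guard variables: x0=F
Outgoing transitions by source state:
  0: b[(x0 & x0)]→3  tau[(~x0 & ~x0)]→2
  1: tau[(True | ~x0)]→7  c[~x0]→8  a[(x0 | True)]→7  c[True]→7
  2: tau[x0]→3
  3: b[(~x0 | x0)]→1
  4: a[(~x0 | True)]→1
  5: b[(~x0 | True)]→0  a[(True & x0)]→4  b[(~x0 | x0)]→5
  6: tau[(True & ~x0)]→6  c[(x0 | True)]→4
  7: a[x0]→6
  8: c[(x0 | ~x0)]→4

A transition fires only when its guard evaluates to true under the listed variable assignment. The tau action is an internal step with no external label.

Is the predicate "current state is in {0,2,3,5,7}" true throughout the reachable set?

Allowed set {0,2,3,5,7}
Reach set: {0,2}
  0: safe
  2: safe

Answer: INVARIANT HOLDS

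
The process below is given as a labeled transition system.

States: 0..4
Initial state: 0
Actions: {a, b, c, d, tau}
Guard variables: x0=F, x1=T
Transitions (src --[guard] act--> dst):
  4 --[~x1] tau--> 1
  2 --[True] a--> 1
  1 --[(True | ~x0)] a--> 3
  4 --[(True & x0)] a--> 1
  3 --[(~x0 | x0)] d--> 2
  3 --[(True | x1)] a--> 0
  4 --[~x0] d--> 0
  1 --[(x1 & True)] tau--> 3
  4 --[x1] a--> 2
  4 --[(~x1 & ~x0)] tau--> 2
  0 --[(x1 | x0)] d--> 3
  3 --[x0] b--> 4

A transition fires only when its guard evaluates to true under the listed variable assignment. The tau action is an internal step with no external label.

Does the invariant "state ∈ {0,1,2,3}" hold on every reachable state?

Answer: INVARIANT HOLDS

Trace:
Safe = {0,1,2,3}
R = {0,1,2,3}
  0: ✓
  1: ✓
  2: ✓
  3: ✓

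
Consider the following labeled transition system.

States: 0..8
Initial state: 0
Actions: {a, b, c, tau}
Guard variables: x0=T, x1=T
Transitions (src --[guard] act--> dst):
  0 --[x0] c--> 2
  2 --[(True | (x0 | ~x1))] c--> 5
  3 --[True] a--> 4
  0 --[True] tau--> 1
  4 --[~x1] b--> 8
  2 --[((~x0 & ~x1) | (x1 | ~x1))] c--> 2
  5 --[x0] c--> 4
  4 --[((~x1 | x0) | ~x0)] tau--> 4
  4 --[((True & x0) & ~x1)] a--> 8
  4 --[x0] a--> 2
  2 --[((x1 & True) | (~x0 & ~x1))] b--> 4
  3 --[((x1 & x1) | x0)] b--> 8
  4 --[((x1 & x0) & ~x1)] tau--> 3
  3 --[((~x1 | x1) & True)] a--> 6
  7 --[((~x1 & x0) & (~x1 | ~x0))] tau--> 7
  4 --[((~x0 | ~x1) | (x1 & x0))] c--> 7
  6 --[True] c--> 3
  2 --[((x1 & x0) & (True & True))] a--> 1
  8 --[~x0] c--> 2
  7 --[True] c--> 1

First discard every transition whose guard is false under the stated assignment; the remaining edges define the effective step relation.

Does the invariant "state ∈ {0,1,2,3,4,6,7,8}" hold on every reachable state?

Answer: INVARIANT VIOLATED at state 5

Analysis:
Inv-set: {0,1,2,3,4,6,7,8}
Reach set: {0,1,2,4,5,7}
  0: ✓
  1: ✓
  2: ✓
  4: ✓
  5: VIOLATES
  7: ✓
witness against invariant: c·c → 5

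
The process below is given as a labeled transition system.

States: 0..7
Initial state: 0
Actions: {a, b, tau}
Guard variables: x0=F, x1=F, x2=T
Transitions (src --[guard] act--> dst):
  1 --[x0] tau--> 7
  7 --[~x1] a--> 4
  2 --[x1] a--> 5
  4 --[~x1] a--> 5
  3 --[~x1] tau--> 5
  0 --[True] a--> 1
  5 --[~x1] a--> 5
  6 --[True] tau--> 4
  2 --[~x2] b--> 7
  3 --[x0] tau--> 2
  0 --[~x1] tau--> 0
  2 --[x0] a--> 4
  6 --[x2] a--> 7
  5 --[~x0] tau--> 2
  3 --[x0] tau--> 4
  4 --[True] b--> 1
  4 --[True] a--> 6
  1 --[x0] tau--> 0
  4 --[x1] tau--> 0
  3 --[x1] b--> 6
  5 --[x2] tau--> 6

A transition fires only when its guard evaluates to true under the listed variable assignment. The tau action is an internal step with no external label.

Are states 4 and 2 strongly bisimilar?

Refine partition for ~:
  π0 = {{0,1,2,3,4,5,6,7}}
  π1 = {{0,5,6},{1,2},{3},{4},{7}}
  π2 = {{0},{1,2},{3},{4},{5},{6},{7}}
7 equivalence class(es) (converged in 3)
[4]={4}  [2]={1,2}

Answer: NOT BISIMILAR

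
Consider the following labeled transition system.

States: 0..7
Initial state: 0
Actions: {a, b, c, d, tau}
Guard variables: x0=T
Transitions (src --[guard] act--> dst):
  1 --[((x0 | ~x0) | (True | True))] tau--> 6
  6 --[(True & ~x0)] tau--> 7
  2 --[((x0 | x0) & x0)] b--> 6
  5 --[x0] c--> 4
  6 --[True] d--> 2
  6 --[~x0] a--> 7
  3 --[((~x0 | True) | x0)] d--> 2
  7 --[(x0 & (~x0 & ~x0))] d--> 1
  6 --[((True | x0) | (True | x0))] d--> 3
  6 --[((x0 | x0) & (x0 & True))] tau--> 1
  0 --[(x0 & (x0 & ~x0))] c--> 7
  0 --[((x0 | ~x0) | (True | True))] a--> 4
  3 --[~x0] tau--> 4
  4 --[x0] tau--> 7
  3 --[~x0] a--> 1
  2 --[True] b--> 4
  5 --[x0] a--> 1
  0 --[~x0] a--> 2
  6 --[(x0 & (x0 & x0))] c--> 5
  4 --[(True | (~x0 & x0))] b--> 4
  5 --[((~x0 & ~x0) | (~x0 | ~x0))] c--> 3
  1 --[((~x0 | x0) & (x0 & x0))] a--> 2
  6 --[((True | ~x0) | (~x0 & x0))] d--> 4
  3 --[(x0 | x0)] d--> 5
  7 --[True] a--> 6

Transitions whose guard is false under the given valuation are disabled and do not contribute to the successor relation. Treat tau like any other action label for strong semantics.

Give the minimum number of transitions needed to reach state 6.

Answer: 3

Analysis:
Layered search for 6:
  depth 0: {0}
  depth 1: {4}
  depth 2: {7}
  depth 3: {6}
6 enters at depth 3; path a·tau·a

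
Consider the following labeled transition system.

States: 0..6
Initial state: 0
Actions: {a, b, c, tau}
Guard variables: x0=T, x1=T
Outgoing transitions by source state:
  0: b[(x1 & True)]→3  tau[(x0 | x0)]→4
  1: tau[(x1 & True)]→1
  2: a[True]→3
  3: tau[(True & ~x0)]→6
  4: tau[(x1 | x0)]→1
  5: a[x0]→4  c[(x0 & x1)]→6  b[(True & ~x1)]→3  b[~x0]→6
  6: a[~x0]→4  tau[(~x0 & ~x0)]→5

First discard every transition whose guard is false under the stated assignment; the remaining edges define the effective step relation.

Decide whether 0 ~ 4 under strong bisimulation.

Answer: NOT BISIMILAR

Analysis:
Refine partition for ~:
  round 0: {{0,1,2,3,4,5,6}}
  round 1: {{0},{1,4},{2},{3,6},{5}}
Fixed point at round 2; 5 class(es).
class of 0: {0}; class of 4: {1,4}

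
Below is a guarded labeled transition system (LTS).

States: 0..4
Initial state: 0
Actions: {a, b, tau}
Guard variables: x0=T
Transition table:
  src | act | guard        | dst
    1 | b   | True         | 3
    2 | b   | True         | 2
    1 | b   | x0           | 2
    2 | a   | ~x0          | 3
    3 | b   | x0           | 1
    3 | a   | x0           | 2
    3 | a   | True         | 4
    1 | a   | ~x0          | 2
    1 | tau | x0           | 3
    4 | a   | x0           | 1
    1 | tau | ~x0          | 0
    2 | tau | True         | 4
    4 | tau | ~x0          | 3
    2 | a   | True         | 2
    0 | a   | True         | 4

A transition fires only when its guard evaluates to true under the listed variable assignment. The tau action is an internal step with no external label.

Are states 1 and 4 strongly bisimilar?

Refine partition for ~:
  round 0: {{0,1,2,3,4}}
  round 1: {{0,4},{1},{2},{3}}
  round 2: {{0},{1},{2},{3},{4}}
5 equivalence class(es) (converged in 3)
1∈{1}, 4∈{4}

Answer: NOT BISIMILAR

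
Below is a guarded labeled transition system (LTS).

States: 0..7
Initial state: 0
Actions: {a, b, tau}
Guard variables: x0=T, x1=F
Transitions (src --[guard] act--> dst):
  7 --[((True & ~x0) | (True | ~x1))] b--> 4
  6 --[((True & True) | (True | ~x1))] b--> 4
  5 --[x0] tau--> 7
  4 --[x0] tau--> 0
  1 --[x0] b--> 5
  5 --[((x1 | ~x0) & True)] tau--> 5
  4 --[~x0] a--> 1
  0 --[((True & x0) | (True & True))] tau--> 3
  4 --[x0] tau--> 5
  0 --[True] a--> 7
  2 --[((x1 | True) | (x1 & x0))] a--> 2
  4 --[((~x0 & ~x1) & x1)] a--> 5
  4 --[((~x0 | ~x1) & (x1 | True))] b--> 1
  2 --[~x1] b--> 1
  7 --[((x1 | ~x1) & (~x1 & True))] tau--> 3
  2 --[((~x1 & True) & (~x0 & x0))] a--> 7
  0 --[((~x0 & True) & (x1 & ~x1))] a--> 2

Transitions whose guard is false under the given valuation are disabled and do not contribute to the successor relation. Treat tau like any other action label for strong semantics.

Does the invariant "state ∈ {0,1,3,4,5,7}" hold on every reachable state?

Inv-set: {0,1,3,4,5,7}
Reachable = {0,1,3,4,5,7}
  0: ok
  1: ok
  3: ok
  4: ok
  5: ok
  7: ok

Answer: INVARIANT HOLDS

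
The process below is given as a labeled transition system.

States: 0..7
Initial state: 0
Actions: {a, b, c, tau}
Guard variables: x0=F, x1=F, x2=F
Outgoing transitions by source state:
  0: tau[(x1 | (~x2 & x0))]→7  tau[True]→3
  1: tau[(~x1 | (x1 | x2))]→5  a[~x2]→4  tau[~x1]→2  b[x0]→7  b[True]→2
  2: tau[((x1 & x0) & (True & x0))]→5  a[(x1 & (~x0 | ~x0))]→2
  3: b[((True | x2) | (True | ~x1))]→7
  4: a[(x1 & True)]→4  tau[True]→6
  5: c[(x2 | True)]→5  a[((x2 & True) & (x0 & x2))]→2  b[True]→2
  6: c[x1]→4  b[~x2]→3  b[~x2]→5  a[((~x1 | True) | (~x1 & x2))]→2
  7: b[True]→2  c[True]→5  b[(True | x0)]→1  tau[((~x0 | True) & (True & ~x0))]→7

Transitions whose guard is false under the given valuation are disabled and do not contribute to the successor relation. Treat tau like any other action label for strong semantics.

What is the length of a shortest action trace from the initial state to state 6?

Answer: 5

Working:
BFS to 6:
  Layer 0: {0}
  Layer 1: {3}
  Layer 2: {7}
  Layer 3: {1,2,5}
  Layer 4: {4}
  Layer 5: {6}
6 enters at depth 5; path tau·b·b·a·tau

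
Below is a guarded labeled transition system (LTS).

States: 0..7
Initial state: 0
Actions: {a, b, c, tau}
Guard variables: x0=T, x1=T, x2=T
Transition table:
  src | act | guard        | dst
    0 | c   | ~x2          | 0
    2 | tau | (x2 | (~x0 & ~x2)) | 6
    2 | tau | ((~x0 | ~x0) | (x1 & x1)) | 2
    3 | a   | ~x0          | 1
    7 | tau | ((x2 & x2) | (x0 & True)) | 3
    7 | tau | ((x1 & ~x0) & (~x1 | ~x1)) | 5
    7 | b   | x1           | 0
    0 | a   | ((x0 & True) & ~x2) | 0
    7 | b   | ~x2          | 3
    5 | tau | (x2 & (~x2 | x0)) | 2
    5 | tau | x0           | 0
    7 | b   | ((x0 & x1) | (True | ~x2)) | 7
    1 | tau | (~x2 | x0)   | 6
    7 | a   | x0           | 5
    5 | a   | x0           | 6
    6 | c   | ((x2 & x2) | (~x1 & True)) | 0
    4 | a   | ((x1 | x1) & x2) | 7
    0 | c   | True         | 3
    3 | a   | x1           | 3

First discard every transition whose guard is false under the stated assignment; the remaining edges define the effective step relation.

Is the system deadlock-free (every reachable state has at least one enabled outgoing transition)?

Reachable = {0,3}
  0: c→3  [1 out]
  3: a→3  [1 out]

Answer: DEADLOCK-FREE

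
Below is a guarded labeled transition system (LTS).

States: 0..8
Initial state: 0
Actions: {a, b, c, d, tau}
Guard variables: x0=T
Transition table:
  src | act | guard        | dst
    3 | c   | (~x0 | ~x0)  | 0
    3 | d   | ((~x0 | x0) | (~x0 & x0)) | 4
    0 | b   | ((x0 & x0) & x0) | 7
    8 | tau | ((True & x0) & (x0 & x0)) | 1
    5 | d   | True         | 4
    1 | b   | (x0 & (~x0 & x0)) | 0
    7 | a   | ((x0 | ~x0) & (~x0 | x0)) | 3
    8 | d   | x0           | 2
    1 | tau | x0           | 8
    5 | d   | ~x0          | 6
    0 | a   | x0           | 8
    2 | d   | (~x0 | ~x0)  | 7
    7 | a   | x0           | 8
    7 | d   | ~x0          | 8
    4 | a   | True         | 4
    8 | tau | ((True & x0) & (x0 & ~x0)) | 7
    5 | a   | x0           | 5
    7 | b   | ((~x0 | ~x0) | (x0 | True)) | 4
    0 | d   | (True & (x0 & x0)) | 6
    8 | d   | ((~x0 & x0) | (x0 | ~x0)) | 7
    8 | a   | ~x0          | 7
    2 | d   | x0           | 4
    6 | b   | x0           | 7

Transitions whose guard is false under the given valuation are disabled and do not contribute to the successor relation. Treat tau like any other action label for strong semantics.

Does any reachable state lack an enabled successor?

Reach set: {0,1,2,3,4,6,7,8}
  0: a→8  b→7  d→6  [3 exit(s)]
  1: tau→8  [1 exit(s)]
  2: d→4  [1 exit(s)]
  3: d→4  [1 exit(s)]
  4: a→4  [1 exit(s)]
  6: b→7  [1 exit(s)]
  7: a→3  a→8  b→4  [3 exit(s)]
  8: d→2  d→7  tau→1  [3 exit(s)]

Answer: DEADLOCK-FREE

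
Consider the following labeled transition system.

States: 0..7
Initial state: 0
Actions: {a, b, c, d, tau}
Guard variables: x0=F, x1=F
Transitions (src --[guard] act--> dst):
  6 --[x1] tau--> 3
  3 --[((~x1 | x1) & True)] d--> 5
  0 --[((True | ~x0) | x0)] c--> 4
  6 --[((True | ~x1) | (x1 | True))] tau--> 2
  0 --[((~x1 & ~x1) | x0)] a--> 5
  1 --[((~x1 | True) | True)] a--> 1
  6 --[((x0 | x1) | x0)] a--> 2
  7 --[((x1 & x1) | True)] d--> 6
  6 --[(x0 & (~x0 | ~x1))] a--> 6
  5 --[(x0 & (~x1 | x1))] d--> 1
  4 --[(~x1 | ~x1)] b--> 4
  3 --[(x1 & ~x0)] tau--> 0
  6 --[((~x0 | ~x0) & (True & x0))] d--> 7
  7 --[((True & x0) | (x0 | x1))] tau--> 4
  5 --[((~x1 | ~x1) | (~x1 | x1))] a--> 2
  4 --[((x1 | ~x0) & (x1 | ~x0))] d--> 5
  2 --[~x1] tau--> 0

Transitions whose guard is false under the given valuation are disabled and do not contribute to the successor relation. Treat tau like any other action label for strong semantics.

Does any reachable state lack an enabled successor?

Answer: DEADLOCK-FREE

Trace:
Reach set: {0,2,4,5}
  0: a→5  c→4  [2 exit(s)]
  2: tau→0  [1 exit(s)]
  4: b→4  d→5  [2 exit(s)]
  5: a→2  [1 exit(s)]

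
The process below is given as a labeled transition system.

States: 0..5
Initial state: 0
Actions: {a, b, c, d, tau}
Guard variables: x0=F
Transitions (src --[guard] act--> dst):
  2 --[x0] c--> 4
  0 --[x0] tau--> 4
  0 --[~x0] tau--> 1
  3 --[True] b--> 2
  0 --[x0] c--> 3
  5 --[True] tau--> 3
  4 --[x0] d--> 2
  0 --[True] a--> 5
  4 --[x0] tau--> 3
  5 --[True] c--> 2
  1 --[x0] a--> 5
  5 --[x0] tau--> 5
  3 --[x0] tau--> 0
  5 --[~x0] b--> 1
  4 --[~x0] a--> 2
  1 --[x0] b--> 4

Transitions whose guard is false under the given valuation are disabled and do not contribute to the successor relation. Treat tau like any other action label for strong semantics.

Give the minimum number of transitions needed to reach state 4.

Breadth-first toward 4:
  L0 = {0}
  L1 = {1,5}
  L2 = {2,3}
4 never appears.

Answer: UNREACHABLE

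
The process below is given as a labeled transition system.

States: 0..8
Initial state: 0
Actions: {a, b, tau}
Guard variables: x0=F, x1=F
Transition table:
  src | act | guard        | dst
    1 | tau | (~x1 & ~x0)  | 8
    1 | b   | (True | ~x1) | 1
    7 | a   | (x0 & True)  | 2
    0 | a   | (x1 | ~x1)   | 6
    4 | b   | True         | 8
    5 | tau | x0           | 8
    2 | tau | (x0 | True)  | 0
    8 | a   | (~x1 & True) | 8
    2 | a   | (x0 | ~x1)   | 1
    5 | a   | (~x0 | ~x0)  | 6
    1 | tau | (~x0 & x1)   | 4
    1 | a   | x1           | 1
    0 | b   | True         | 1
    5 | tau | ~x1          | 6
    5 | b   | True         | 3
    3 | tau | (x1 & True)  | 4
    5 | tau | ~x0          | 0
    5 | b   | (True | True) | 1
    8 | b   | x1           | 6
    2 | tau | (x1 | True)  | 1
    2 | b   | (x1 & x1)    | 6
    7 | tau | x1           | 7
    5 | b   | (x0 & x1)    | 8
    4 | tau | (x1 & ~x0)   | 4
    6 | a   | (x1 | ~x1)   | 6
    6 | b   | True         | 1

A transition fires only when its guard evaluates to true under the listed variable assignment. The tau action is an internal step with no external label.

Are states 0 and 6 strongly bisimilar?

Answer: BISIMILAR

Working:
Bisimulation quotient by refinement:
  P[0] = {{0,1,2,3,4,5,6,7,8}}
  P[1] = {{0,6},{1},{2},{3,7},{4},{5},{8}}
stable after 2 split(s): 7 block(s)
0∈{0,6}, 6∈{0,6}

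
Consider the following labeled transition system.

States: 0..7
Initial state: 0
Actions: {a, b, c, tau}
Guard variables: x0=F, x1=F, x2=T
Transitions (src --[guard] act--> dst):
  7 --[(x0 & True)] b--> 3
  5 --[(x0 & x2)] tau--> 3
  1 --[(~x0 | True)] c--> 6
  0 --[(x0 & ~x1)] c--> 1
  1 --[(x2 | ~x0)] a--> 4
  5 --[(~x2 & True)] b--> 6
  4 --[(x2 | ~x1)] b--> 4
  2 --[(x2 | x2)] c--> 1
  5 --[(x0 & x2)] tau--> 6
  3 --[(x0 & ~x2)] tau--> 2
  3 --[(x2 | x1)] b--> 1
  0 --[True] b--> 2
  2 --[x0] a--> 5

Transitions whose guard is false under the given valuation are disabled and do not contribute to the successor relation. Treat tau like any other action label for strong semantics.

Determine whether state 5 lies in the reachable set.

Guard filter leaves 6 enabled edge(s).
L0 = {0}
L1 = {2}  total {0,2}
L2 = {1}  total {0,1,2}
L3 = {4,6}  total {0,1,2,4,6}
Reach set: {0,1,2,4,6}

Answer: UNREACHABLE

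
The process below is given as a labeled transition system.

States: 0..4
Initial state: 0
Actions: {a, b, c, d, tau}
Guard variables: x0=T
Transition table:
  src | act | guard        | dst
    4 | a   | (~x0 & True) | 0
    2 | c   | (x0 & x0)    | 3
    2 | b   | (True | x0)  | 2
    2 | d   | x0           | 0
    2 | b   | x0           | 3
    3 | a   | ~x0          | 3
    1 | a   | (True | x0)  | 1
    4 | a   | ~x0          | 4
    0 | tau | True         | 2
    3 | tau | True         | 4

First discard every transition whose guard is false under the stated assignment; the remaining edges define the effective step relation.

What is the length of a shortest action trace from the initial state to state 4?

Breadth-first toward 4:
  Layer 0: {0}
  Layer 1: {2}
  Layer 2: {3}
  Layer 3: {4}
depth(4)=3, e.g. tau·b·tau

Answer: 3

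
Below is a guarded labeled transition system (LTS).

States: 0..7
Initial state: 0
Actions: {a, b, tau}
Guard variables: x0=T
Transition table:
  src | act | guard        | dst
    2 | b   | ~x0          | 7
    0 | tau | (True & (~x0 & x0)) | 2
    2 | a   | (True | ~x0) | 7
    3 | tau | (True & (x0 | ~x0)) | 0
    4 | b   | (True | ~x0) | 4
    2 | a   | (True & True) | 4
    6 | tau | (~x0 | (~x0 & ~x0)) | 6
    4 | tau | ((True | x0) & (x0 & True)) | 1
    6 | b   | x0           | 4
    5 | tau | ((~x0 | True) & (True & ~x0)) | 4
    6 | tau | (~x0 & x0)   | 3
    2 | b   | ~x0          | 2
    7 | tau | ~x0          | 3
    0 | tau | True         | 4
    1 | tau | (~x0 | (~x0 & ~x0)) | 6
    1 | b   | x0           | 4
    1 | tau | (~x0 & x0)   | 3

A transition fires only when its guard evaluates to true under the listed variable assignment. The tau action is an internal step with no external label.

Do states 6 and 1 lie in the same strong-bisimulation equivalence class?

Answer: BISIMILAR

Trace:
Refine partition for ~:
  π0 = {{0,1,2,3,4,5,6,7}}
  π1 = {{0,3},{1,6},{2},{4},{5,7}}
  π2 = {{0},{1,6},{2},{3},{4},{5,7}}
Fixed point at round 3; 6 class(es).
class of 6: {1,6}; class of 1: {1,6}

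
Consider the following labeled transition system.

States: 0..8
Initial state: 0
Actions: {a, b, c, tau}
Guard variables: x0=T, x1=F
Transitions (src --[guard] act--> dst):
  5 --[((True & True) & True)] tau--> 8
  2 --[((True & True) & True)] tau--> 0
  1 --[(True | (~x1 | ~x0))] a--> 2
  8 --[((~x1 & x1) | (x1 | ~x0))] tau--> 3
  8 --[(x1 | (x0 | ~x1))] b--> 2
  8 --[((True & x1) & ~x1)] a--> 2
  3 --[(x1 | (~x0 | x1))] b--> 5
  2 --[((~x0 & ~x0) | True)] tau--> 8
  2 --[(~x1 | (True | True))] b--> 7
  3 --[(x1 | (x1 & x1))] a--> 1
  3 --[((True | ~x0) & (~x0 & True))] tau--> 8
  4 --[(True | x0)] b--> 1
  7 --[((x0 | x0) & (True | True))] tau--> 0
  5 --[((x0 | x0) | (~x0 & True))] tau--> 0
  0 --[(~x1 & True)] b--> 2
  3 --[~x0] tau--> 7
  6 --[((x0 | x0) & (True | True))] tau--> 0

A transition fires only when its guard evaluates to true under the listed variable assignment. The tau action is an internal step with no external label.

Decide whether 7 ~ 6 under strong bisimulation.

Answer: BISIMILAR

Trace:
Compute ~ classes (split until stable):
  π0 = {{0,1,2,3,4,5,6,7,8}}
  π1 = {{0,4,8},{1},{2},{3},{5,6,7}}
  π2 = {{0,8},{1},{2},{3},{4},{5,6,7}}
Fixed point at round 3; 6 class(es).
[7]={5,6,7}  [6]={5,6,7}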